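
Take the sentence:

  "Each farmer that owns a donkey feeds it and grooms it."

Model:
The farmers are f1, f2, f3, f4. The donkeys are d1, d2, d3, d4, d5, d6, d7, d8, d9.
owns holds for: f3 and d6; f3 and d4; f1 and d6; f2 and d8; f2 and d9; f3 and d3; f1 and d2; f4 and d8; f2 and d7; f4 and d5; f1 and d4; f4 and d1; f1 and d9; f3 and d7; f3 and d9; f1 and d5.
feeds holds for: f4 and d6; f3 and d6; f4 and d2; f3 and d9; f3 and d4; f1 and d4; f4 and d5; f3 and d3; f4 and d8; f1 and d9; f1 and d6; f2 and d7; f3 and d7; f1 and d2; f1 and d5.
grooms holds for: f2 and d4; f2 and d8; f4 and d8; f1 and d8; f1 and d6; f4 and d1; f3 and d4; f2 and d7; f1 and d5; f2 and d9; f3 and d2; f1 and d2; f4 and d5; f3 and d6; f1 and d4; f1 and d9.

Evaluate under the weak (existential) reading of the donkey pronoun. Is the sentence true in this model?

True

"it" takes "a donkey" as antecedent — a donkey pronoun bound across the clause boundary.
Weak reading: every farmer f with some owns-donkey has at least one owns-donkey d such that feeds(f,d) ∧ grooms(f,d).
Per farmer: f1:✓  f2:✓  f3:✓  f4:✓
Every farmer in the restrictor has a witness.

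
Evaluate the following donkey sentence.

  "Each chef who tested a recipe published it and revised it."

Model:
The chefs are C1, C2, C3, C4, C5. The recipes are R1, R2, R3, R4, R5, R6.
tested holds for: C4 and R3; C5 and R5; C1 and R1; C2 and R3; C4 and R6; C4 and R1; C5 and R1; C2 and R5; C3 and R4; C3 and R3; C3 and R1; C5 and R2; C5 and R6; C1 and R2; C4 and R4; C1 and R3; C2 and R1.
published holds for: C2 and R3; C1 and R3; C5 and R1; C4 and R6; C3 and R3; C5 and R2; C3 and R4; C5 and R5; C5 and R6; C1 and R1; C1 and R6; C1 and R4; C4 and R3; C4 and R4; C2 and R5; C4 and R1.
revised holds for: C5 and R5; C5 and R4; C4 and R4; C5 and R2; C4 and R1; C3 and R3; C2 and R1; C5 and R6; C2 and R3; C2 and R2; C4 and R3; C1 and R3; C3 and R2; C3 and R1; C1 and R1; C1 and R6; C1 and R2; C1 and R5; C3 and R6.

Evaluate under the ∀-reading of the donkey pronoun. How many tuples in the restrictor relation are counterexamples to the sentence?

7

"it" takes "a recipe" as antecedent — a donkey pronoun bound across the clause boundary.
Strong reading: for every (c,r) with tested(c,r), published(c,r) ∧ revised(c,r).
Restrictor pairs: (C1,R1) ✓  (C1,R2) ✗  (C1,R3) ✓  (C2,R1) ✗  (C2,R3) ✓  (C2,R5) ✗  (C3,R1) ✗  (C3,R3) ✓  (C3,R4) ✗  (C4,R1) ✓  (C4,R3) ✓  (C4,R4) ✓  (C4,R6) ✗  (C5,R1) ✗  (C5,R2) ✓  (C5,R5) ✓  (C5,R6) ✓
Counterexamples (restrictor pairs failing the scope): 7.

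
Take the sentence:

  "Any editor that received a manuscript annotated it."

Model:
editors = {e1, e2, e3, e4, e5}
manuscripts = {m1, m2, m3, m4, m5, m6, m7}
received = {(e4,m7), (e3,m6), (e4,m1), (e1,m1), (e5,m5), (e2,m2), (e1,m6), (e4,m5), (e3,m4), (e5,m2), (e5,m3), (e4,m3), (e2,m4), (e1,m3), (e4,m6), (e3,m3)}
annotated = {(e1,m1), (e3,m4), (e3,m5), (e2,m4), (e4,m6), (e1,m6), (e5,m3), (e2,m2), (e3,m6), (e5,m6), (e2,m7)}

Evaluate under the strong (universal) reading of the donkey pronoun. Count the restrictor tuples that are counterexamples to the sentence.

8

"it" takes "a manuscript" as antecedent — a donkey pronoun bound across the clause boundary.
Strong reading: for every (e,m) with received(e,m), annotated(e,m).
Restrictor pairs: (e1,m1) ✓  (e1,m3) ✗  (e1,m6) ✓  (e2,m2) ✓  (e2,m4) ✓  (e3,m3) ✗  (e3,m4) ✓  (e3,m6) ✓  (e4,m1) ✗  (e4,m3) ✗  (e4,m5) ✗  (e4,m6) ✓  (e4,m7) ✗  (e5,m2) ✗  (e5,m3) ✓  (e5,m5) ✗
Counterexamples (restrictor pairs failing the scope): 8.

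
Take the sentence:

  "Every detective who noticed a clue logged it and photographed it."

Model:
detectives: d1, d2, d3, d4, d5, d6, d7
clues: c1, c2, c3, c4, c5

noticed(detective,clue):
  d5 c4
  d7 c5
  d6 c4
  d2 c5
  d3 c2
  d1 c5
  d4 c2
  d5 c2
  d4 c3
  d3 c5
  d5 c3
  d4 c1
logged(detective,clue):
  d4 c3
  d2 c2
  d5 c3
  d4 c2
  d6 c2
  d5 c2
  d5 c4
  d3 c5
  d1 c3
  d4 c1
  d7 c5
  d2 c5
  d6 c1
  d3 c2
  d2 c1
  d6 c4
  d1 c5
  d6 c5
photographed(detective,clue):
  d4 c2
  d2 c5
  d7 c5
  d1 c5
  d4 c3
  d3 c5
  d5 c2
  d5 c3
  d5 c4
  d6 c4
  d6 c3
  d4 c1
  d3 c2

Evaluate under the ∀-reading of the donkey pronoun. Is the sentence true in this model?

"it" takes "a clue" as antecedent — a donkey pronoun bound across the clause boundary.
Strong reading: for every (d,c) with noticed(d,c), logged(d,c) ∧ photographed(d,c).
Restrictor pairs: (d1,c5) ✓  (d2,c5) ✓  (d3,c2) ✓  (d3,c5) ✓  (d4,c1) ✓  (d4,c2) ✓  (d4,c3) ✓  (d5,c2) ✓  (d5,c3) ✓  (d5,c4) ✓  (d6,c4) ✓  (d7,c5) ✓
Every restrictor pair satisfies the scope.

True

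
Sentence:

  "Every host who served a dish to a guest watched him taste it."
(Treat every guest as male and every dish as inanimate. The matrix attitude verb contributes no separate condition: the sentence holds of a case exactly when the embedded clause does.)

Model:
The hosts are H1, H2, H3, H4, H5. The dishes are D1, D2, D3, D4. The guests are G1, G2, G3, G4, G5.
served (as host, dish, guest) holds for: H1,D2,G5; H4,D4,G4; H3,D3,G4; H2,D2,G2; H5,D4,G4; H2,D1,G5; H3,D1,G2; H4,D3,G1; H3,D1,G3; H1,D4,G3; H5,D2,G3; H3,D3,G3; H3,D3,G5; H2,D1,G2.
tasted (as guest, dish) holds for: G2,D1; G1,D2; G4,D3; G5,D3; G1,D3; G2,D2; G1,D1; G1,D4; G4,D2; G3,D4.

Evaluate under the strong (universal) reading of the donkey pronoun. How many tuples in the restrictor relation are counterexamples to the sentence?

"him" takes "a guest" as antecedent and "it" takes "a dish"; both are donkey pronouns co-varying with the restrictor.
Strong reading: for every (h,d,g) with served(h,d,g), tasted(g,d).
Restrictor triples: (H1,D2,G5)→tasted(G5,D2) ✗  (H1,D4,G3)→tasted(G3,D4) ✓  (H2,D1,G2)→tasted(G2,D1) ✓  (H2,D1,G5)→tasted(G5,D1) ✗  (H2,D2,G2)→tasted(G2,D2) ✓  (H3,D1,G2)→tasted(G2,D1) ✓  (H3,D1,G3)→tasted(G3,D1) ✗  (H3,D3,G3)→tasted(G3,D3) ✗  (H3,D3,G4)→tasted(G4,D3) ✓  (H3,D3,G5)→tasted(G5,D3) ✓  (H4,D3,G1)→tasted(G1,D3) ✓  (H4,D4,G4)→tasted(G4,D4) ✗  (H5,D2,G3)→tasted(G3,D2) ✗  (H5,D4,G4)→tasted(G4,D4) ✗
Counterexamples (restrictor triples failing the scope): 7.

7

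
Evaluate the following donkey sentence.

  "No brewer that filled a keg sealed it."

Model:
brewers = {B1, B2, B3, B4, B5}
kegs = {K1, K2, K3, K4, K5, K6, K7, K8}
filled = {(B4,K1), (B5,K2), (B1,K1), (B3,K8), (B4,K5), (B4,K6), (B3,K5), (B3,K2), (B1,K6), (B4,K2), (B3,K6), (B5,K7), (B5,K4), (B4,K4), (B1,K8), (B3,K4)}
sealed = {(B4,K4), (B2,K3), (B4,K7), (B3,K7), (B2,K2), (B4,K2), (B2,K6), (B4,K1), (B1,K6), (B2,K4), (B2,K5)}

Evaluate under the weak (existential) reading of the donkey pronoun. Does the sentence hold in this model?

"it" takes "a keg" as antecedent — a donkey pronoun bound across the clause boundary.
Truth condition: for no (b,k) with filled(b,k) does sealed(b,k) hold.
Restrictor pairs — does the scope hold? (B1,K1):fails  (B1,K6):holds  (B1,K8):fails  (B3,K2):fails  (B3,K4):fails  (B3,K5):fails  (B3,K6):fails  (B3,K8):fails  (B4,K1):holds  (B4,K2):holds  (B4,K4):holds  (B4,K5):fails  (B4,K6):fails  (B5,K2):fails  (B5,K4):fails  (B5,K7):fails
Scope holds for 4 pair(s), so the sentence is false.

False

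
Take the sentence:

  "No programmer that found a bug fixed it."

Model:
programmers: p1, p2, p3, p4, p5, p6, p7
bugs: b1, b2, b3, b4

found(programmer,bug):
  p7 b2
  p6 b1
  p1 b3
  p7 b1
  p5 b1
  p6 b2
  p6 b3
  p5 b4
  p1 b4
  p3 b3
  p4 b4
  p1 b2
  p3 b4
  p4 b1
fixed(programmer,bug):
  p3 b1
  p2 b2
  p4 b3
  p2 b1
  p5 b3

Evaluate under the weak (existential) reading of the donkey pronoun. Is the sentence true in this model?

"it" takes "a bug" as antecedent — a donkey pronoun bound across the clause boundary.
Truth condition: for no (p,b) with found(p,b) does fixed(p,b) hold.
Restrictor pairs — does the scope hold? (p1,b2):fails  (p1,b3):fails  (p1,b4):fails  (p3,b3):fails  (p3,b4):fails  (p4,b1):fails  (p4,b4):fails  (p5,b1):fails  (p5,b4):fails  (p6,b1):fails  (p6,b2):fails  (p6,b3):fails  (p7,b1):fails  (p7,b2):fails
Scope holds for no restrictor pair, so the sentence is true.

True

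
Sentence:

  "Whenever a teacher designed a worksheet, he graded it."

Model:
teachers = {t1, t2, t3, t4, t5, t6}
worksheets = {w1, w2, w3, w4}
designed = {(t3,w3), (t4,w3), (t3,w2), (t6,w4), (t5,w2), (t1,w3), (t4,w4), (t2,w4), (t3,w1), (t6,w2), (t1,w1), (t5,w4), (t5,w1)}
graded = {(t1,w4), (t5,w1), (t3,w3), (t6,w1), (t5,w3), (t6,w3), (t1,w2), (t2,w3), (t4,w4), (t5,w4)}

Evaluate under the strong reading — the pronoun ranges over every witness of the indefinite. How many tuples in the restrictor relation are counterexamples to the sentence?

9

"it" takes "a worksheet" as antecedent — a donkey pronoun bound across the clause boundary.
Strong reading: for every (t,w) with designed(t,w), graded(t,w).
Restrictor pairs: (t1,w1) ✗  (t1,w3) ✗  (t2,w4) ✗  (t3,w1) ✗  (t3,w2) ✗  (t3,w3) ✓  (t4,w3) ✗  (t4,w4) ✓  (t5,w1) ✓  (t5,w2) ✗  (t5,w4) ✓  (t6,w2) ✗  (t6,w4) ✗
Counterexamples (restrictor pairs failing the scope): 9.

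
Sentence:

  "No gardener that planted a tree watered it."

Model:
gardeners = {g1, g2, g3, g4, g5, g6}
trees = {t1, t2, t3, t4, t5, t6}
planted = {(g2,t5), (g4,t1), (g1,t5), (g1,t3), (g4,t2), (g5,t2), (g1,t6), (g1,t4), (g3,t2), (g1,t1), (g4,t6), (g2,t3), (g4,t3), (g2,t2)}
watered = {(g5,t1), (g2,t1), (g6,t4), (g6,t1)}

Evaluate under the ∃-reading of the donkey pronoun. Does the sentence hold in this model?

True

"it" takes "a tree" as antecedent — a donkey pronoun bound across the clause boundary.
Truth condition: for no (g,t) with planted(g,t) does watered(g,t) hold.
Restrictor pairs — does the scope hold? (g1,t1):fails  (g1,t3):fails  (g1,t4):fails  (g1,t5):fails  (g1,t6):fails  (g2,t2):fails  (g2,t3):fails  (g2,t5):fails  (g3,t2):fails  (g4,t1):fails  (g4,t2):fails  (g4,t3):fails  (g4,t6):fails  (g5,t2):fails
Scope holds for no restrictor pair, so the sentence is true.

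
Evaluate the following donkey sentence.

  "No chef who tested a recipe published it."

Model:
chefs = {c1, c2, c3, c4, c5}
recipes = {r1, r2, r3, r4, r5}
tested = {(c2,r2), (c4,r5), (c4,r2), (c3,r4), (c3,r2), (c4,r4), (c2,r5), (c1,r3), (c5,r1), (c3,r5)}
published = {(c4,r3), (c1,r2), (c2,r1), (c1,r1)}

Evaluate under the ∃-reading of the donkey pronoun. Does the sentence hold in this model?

"it" takes "a recipe" as antecedent — a donkey pronoun bound across the clause boundary.
Truth condition: for no (c,r) with tested(c,r) does published(c,r) hold.
Restrictor pairs — does the scope hold? (c1,r3):fails  (c2,r2):fails  (c2,r5):fails  (c3,r2):fails  (c3,r4):fails  (c3,r5):fails  (c4,r2):fails  (c4,r4):fails  (c4,r5):fails  (c5,r1):fails
Scope holds for no restrictor pair, so the sentence is true.

True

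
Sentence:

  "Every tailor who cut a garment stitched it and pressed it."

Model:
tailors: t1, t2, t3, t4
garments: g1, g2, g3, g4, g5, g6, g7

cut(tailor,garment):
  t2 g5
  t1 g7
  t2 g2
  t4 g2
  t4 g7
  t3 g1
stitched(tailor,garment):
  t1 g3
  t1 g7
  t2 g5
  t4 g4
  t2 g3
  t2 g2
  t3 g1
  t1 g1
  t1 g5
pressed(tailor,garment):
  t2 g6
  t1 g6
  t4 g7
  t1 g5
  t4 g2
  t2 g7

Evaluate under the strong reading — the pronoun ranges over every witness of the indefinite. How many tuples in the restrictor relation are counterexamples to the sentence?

6

"it" takes "a garment" as antecedent — a donkey pronoun bound across the clause boundary.
Strong reading: for every (t,g) with cut(t,g), stitched(t,g) ∧ pressed(t,g).
Restrictor pairs: (t1,g7) ✗  (t2,g2) ✗  (t2,g5) ✗  (t3,g1) ✗  (t4,g2) ✗  (t4,g7) ✗
Counterexamples (restrictor pairs failing the scope): 6.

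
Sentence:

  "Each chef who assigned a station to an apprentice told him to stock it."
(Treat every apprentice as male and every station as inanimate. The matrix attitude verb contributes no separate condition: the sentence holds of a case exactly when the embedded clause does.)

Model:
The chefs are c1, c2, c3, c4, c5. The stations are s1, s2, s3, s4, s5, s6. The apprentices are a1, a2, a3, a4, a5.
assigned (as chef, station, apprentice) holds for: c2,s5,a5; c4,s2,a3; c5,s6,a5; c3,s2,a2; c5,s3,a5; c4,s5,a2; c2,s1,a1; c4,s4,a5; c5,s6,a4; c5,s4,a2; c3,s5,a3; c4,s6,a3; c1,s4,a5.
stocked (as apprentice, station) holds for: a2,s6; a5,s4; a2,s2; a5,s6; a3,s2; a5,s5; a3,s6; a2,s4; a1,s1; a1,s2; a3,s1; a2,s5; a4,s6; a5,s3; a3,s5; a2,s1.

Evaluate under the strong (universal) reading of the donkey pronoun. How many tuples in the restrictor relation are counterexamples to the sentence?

"him" takes "an apprentice" as antecedent and "it" takes "a station"; both are donkey pronouns co-varying with the restrictor.
Strong reading: for every (c,s,a) with assigned(c,s,a), stocked(a,s).
Restrictor triples: (c1,s4,a5)→stocked(a5,s4) ✓  (c2,s1,a1)→stocked(a1,s1) ✓  (c2,s5,a5)→stocked(a5,s5) ✓  (c3,s2,a2)→stocked(a2,s2) ✓  (c3,s5,a3)→stocked(a3,s5) ✓  (c4,s2,a3)→stocked(a3,s2) ✓  (c4,s4,a5)→stocked(a5,s4) ✓  (c4,s5,a2)→stocked(a2,s5) ✓  (c4,s6,a3)→stocked(a3,s6) ✓  (c5,s3,a5)→stocked(a5,s3) ✓  (c5,s4,a2)→stocked(a2,s4) ✓  (c5,s6,a4)→stocked(a4,s6) ✓  (c5,s6,a5)→stocked(a5,s6) ✓
Counterexamples (restrictor triples failing the scope): 0.

0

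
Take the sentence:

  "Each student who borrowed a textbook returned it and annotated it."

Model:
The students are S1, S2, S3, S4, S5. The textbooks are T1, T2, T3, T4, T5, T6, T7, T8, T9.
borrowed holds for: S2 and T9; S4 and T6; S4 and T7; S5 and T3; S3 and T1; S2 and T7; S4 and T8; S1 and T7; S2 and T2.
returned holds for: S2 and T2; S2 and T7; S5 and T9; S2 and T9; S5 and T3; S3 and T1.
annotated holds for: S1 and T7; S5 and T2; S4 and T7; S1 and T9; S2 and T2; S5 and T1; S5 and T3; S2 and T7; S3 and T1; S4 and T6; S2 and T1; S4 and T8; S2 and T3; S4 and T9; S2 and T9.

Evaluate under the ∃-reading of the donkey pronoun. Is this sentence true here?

False

"it" takes "a textbook" as antecedent — a donkey pronoun bound across the clause boundary.
Weak reading: every student s with some borrowed-textbook has at least one borrowed-textbook t such that returned(s,t) ∧ annotated(s,t).
Per student: S1:✗  S2:✓  S3:✓  S4:✗  S5:✓
S1 has no witness among its borrowed-textbooks.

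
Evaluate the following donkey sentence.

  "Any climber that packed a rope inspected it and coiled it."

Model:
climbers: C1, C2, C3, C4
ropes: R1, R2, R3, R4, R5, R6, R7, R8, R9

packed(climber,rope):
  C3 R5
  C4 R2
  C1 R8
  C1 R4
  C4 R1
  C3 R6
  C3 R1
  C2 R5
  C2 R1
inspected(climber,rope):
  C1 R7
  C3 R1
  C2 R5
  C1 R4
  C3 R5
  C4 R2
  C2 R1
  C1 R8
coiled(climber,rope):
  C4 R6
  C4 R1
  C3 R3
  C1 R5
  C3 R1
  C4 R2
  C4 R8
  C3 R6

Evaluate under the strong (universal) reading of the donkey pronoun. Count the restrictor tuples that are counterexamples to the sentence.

"it" takes "a rope" as antecedent — a donkey pronoun bound across the clause boundary.
Strong reading: for every (c,r) with packed(c,r), inspected(c,r) ∧ coiled(c,r).
Restrictor pairs: (C1,R4) ✗  (C1,R8) ✗  (C2,R1) ✗  (C2,R5) ✗  (C3,R1) ✓  (C3,R5) ✗  (C3,R6) ✗  (C4,R1) ✗  (C4,R2) ✓
Counterexamples (restrictor pairs failing the scope): 7.

7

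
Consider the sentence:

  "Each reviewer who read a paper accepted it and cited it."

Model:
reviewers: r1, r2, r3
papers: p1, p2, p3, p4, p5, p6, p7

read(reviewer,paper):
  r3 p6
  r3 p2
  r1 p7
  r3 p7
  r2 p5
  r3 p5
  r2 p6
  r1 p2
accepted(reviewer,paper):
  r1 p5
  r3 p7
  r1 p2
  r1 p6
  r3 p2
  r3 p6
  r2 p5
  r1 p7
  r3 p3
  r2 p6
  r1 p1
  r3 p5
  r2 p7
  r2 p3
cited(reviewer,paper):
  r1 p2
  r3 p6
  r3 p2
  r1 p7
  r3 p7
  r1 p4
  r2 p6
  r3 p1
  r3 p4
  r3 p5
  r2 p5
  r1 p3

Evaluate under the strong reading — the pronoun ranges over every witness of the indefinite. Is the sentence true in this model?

"it" takes "a paper" as antecedent — a donkey pronoun bound across the clause boundary.
Strong reading: for every (r,p) with read(r,p), accepted(r,p) ∧ cited(r,p).
Restrictor pairs: (r1,p2) ✓  (r1,p7) ✓  (r2,p5) ✓  (r2,p6) ✓  (r3,p2) ✓  (r3,p5) ✓  (r3,p6) ✓  (r3,p7) ✓
Every restrictor pair satisfies the scope.

True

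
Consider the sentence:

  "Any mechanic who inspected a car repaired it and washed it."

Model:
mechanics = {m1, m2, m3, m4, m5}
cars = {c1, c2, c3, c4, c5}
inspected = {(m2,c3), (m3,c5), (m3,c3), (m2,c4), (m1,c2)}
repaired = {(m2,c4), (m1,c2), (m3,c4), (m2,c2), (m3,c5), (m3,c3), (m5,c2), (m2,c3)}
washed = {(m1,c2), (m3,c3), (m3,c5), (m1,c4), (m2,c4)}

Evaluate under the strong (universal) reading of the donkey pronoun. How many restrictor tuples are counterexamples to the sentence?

1

"it" takes "a car" as antecedent — a donkey pronoun bound across the clause boundary.
Strong reading: for every (m,c) with inspected(m,c), repaired(m,c) ∧ washed(m,c).
Restrictor pairs: (m1,c2) ✓  (m2,c3) ✗  (m2,c4) ✓  (m3,c3) ✓  (m3,c5) ✓
Counterexamples (restrictor pairs failing the scope): 1.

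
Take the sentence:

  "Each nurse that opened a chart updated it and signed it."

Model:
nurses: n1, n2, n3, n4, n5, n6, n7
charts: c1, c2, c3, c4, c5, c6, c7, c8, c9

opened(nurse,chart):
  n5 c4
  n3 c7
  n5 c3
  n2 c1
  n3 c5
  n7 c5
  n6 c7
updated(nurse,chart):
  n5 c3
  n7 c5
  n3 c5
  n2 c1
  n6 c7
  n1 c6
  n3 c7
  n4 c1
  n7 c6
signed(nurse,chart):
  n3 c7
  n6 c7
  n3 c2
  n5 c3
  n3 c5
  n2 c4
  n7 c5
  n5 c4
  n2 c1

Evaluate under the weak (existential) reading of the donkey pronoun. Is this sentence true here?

True

"it" takes "a chart" as antecedent — a donkey pronoun bound across the clause boundary.
Weak reading: every nurse n with some opened-chart has at least one opened-chart c such that updated(n,c) ∧ signed(n,c).
Per nurse: n2:✓  n3:✓  n5:✓  n6:✓  n7:✓
Every nurse in the restrictor has a witness.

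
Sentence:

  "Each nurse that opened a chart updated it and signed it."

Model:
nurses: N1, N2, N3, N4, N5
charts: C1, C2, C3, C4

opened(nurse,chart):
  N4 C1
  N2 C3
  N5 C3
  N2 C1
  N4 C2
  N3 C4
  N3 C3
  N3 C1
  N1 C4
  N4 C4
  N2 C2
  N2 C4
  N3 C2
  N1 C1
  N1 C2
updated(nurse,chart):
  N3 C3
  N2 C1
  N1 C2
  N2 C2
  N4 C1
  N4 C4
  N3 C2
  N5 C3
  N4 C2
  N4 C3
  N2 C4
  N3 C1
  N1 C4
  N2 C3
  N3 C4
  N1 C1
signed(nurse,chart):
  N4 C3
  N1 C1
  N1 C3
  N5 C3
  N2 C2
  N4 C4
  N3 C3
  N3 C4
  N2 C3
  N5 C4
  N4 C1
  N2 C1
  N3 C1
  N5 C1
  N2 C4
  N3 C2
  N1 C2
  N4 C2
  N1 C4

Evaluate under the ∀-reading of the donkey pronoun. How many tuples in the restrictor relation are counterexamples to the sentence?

"it" takes "a chart" as antecedent — a donkey pronoun bound across the clause boundary.
Strong reading: for every (n,c) with opened(n,c), updated(n,c) ∧ signed(n,c).
Restrictor pairs: (N1,C1) ✓  (N1,C2) ✓  (N1,C4) ✓  (N2,C1) ✓  (N2,C2) ✓  (N2,C3) ✓  (N2,C4) ✓  (N3,C1) ✓  (N3,C2) ✓  (N3,C3) ✓  (N3,C4) ✓  (N4,C1) ✓  (N4,C2) ✓  (N4,C4) ✓  (N5,C3) ✓
Counterexamples (restrictor pairs failing the scope): 0.

0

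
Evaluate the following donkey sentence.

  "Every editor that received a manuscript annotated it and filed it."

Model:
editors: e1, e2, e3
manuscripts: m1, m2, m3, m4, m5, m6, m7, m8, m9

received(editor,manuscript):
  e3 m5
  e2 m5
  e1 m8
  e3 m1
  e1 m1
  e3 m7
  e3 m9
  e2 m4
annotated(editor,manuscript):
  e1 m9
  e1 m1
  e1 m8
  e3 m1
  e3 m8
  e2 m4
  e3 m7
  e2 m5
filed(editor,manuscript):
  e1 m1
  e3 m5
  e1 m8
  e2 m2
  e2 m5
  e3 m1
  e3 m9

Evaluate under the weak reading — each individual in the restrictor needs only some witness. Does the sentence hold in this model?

"it" takes "a manuscript" as antecedent — a donkey pronoun bound across the clause boundary.
Weak reading: every editor e with some received-manuscript has at least one received-manuscript m such that annotated(e,m) ∧ filed(e,m).
Per editor: e1:✓  e2:✓  e3:✓
Every editor in the restrictor has a witness.

True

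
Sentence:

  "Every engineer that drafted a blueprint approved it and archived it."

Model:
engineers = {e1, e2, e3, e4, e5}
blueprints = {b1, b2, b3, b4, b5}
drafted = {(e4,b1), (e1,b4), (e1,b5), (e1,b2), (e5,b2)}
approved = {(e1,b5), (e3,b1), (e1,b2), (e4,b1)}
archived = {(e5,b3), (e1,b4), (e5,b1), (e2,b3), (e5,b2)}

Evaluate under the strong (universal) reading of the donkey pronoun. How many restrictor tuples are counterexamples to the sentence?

5

"it" takes "a blueprint" as antecedent — a donkey pronoun bound across the clause boundary.
Strong reading: for every (e,b) with drafted(e,b), approved(e,b) ∧ archived(e,b).
Restrictor pairs: (e1,b2) ✗  (e1,b4) ✗  (e1,b5) ✗  (e4,b1) ✗  (e5,b2) ✗
Counterexamples (restrictor pairs failing the scope): 5.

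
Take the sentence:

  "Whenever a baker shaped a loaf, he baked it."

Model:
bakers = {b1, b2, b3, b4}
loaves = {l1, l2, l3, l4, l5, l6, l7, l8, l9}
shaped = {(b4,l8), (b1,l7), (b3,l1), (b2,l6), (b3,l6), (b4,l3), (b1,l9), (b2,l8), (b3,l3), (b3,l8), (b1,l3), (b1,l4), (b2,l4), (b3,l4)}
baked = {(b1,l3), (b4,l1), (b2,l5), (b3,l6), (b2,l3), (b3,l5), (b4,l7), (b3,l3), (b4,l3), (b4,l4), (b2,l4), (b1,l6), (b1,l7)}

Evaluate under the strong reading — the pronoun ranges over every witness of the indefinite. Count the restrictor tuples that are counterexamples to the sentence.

8

"it" takes "a loaf" as antecedent — a donkey pronoun bound across the clause boundary.
Strong reading: for every (b,l) with shaped(b,l), baked(b,l).
Restrictor pairs: (b1,l3) ✓  (b1,l4) ✗  (b1,l7) ✓  (b1,l9) ✗  (b2,l4) ✓  (b2,l6) ✗  (b2,l8) ✗  (b3,l1) ✗  (b3,l3) ✓  (b3,l4) ✗  (b3,l6) ✓  (b3,l8) ✗  (b4,l3) ✓  (b4,l8) ✗
Counterexamples (restrictor pairs failing the scope): 8.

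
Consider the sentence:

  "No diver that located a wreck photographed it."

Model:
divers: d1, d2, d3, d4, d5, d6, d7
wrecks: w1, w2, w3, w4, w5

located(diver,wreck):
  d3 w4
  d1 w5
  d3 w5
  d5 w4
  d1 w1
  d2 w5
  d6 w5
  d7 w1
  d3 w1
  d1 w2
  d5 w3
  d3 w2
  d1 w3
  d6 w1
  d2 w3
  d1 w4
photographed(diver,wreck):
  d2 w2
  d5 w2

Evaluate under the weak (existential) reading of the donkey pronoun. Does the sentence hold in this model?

"it" takes "a wreck" as antecedent — a donkey pronoun bound across the clause boundary.
Truth condition: for no (d,w) with located(d,w) does photographed(d,w) hold.
Restrictor pairs — does the scope hold? (d1,w1):fails  (d1,w2):fails  (d1,w3):fails  (d1,w4):fails  (d1,w5):fails  (d2,w3):fails  (d2,w5):fails  (d3,w1):fails  (d3,w2):fails  (d3,w4):fails  (d3,w5):fails  (d5,w3):fails  (d5,w4):fails  (d6,w1):fails  (d6,w5):fails  (d7,w1):fails
Scope holds for no restrictor pair, so the sentence is true.

True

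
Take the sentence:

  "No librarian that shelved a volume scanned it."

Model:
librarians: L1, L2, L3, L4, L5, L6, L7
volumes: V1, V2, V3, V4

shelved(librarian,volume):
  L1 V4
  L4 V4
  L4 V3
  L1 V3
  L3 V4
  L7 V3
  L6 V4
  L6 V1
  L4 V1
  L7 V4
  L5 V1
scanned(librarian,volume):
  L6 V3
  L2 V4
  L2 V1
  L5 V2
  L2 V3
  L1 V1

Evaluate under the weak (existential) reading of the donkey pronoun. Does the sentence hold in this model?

True

"it" takes "a volume" as antecedent — a donkey pronoun bound across the clause boundary.
Truth condition: for no (l,v) with shelved(l,v) does scanned(l,v) hold.
Restrictor pairs — does the scope hold? (L1,V3):fails  (L1,V4):fails  (L3,V4):fails  (L4,V1):fails  (L4,V3):fails  (L4,V4):fails  (L5,V1):fails  (L6,V1):fails  (L6,V4):fails  (L7,V3):fails  (L7,V4):fails
Scope holds for no restrictor pair, so the sentence is true.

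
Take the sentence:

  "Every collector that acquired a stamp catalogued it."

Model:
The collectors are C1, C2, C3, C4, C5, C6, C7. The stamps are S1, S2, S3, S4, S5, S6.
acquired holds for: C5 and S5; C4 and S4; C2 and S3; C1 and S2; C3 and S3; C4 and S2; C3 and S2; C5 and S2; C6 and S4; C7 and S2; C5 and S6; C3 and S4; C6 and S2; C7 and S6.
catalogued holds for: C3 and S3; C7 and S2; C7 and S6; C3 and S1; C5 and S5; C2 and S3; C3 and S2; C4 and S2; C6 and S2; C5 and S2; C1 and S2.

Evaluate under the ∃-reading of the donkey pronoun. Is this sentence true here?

True

"it" takes "a stamp" as antecedent — a donkey pronoun bound across the clause boundary.
Weak reading: every collector c with some acquired-stamp has at least one acquired-stamp s such that catalogued(c,s).
Per collector: C1:✓  C2:✓  C3:✓  C4:✓  C5:✓  C6:✓  C7:✓
Every collector in the restrictor has a witness.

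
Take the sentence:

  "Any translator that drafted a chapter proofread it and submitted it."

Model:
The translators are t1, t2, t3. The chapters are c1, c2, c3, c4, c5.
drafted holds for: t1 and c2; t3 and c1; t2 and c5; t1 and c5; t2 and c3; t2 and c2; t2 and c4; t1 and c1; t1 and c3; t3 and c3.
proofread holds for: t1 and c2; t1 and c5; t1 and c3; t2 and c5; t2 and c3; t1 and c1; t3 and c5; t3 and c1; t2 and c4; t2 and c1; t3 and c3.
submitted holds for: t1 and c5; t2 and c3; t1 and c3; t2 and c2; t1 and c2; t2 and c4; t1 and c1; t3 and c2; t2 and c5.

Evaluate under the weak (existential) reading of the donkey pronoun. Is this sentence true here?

False

"it" takes "a chapter" as antecedent — a donkey pronoun bound across the clause boundary.
Weak reading: every translator t with some drafted-chapter has at least one drafted-chapter c such that proofread(t,c) ∧ submitted(t,c).
Per translator: t1:✓  t2:✓  t3:✗
t3 has no witness among its drafted-chapters.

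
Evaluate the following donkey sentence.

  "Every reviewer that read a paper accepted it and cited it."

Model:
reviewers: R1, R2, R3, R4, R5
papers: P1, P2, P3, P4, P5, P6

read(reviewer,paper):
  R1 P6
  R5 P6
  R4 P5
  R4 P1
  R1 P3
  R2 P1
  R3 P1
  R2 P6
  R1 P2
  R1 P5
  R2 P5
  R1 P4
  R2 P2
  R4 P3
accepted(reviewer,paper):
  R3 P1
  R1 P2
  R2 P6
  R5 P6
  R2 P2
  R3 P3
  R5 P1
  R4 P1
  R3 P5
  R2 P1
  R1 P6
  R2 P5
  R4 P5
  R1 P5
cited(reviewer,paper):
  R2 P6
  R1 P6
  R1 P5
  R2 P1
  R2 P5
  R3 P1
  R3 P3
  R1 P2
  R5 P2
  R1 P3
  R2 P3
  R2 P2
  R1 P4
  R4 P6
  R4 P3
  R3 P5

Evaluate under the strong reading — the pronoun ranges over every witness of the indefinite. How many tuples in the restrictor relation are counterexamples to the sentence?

6

"it" takes "a paper" as antecedent — a donkey pronoun bound across the clause boundary.
Strong reading: for every (r,p) with read(r,p), accepted(r,p) ∧ cited(r,p).
Restrictor pairs: (R1,P2) ✓  (R1,P3) ✗  (R1,P4) ✗  (R1,P5) ✓  (R1,P6) ✓  (R2,P1) ✓  (R2,P2) ✓  (R2,P5) ✓  (R2,P6) ✓  (R3,P1) ✓  (R4,P1) ✗  (R4,P3) ✗  (R4,P5) ✗  (R5,P6) ✗
Counterexamples (restrictor pairs failing the scope): 6.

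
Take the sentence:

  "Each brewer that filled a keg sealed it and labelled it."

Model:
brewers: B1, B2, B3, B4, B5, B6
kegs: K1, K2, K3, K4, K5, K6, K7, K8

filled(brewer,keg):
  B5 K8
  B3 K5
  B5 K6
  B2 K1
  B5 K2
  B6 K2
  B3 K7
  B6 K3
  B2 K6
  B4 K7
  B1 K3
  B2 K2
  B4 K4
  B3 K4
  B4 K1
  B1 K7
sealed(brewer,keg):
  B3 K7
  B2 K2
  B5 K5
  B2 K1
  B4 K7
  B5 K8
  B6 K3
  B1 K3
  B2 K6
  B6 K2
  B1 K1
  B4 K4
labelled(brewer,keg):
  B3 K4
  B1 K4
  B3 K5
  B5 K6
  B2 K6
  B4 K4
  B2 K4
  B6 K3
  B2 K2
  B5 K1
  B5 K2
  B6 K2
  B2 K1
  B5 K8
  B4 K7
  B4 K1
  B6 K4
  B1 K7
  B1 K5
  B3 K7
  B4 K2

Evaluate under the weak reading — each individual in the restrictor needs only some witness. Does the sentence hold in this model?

"it" takes "a keg" as antecedent — a donkey pronoun bound across the clause boundary.
Weak reading: every brewer b with some filled-keg has at least one filled-keg k such that sealed(b,k) ∧ labelled(b,k).
Per brewer: B1:✗  B2:✓  B3:✓  B4:✓  B5:✓  B6:✓
B1 has no witness among its filled-kegs.

False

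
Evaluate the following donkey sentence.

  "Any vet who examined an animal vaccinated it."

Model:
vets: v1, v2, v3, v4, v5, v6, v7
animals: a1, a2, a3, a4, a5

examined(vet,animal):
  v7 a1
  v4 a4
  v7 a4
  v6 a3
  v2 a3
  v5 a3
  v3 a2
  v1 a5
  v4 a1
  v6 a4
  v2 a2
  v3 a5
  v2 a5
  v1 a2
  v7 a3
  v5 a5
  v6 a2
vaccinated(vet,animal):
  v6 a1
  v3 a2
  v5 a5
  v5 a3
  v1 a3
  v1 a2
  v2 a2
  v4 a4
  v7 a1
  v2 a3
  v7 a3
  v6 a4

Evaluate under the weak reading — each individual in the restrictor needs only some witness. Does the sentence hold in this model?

True

"it" takes "an animal" as antecedent — a donkey pronoun bound across the clause boundary.
Weak reading: every vet v with some examined-animal has at least one examined-animal a such that vaccinated(v,a).
Per vet: v1:✓  v2:✓  v3:✓  v4:✓  v5:✓  v6:✓  v7:✓
Every vet in the restrictor has a witness.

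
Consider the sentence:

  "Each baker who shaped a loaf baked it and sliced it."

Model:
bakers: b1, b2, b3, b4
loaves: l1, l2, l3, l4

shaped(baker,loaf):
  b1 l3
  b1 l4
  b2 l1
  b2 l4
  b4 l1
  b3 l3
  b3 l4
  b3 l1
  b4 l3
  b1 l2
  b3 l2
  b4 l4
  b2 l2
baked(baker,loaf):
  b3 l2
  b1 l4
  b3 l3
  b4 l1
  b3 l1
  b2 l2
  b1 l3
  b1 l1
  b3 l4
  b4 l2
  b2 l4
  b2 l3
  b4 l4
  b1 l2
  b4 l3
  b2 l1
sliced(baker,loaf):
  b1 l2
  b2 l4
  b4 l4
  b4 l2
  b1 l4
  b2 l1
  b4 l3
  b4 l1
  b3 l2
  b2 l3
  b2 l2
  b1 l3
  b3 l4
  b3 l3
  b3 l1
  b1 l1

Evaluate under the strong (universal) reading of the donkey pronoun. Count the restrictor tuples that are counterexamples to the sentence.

0

"it" takes "a loaf" as antecedent — a donkey pronoun bound across the clause boundary.
Strong reading: for every (b,l) with shaped(b,l), baked(b,l) ∧ sliced(b,l).
Restrictor pairs: (b1,l2) ✓  (b1,l3) ✓  (b1,l4) ✓  (b2,l1) ✓  (b2,l2) ✓  (b2,l4) ✓  (b3,l1) ✓  (b3,l2) ✓  (b3,l3) ✓  (b3,l4) ✓  (b4,l1) ✓  (b4,l3) ✓  (b4,l4) ✓
Counterexamples (restrictor pairs failing the scope): 0.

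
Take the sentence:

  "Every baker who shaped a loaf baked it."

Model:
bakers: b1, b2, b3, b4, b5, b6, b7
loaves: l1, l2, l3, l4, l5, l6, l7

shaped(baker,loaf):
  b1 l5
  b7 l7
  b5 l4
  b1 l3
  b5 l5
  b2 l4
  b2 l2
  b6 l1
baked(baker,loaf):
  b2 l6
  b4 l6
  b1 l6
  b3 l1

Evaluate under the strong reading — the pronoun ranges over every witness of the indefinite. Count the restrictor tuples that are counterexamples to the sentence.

"it" takes "a loaf" as antecedent — a donkey pronoun bound across the clause boundary.
Strong reading: for every (b,l) with shaped(b,l), baked(b,l).
Restrictor pairs: (b1,l3) ✗  (b1,l5) ✗  (b2,l2) ✗  (b2,l4) ✗  (b5,l4) ✗  (b5,l5) ✗  (b6,l1) ✗  (b7,l7) ✗
Counterexamples (restrictor pairs failing the scope): 8.

8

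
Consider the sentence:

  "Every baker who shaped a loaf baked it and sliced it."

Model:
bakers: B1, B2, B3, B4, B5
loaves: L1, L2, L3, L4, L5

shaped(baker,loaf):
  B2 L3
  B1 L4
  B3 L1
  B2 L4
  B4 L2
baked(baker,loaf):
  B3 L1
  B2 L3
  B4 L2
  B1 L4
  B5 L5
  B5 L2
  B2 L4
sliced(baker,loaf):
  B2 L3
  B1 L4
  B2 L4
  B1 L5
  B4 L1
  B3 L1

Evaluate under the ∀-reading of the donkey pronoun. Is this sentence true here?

"it" takes "a loaf" as antecedent — a donkey pronoun bound across the clause boundary.
Strong reading: for every (b,l) with shaped(b,l), baked(b,l) ∧ sliced(b,l).
Restrictor pairs: (B1,L4) ✓  (B2,L3) ✓  (B2,L4) ✓  (B3,L1) ✓  (B4,L2) ✗
Counterexample: (B4,L2) is in shaped but fails the scope.

False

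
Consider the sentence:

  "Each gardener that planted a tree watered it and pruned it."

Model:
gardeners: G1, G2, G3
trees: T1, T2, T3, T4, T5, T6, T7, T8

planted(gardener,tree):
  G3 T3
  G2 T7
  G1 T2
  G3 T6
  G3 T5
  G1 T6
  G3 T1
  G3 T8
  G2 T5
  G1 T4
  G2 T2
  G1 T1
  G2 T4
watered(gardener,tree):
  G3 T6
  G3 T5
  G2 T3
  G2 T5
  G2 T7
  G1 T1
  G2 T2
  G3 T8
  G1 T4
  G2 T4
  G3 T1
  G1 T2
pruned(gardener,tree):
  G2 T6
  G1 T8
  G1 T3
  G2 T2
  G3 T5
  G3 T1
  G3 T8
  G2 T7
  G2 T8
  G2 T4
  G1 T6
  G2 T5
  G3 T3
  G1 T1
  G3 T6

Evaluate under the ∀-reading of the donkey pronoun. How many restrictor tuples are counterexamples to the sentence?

4

"it" takes "a tree" as antecedent — a donkey pronoun bound across the clause boundary.
Strong reading: for every (g,t) with planted(g,t), watered(g,t) ∧ pruned(g,t).
Restrictor pairs: (G1,T1) ✓  (G1,T2) ✗  (G1,T4) ✗  (G1,T6) ✗  (G2,T2) ✓  (G2,T4) ✓  (G2,T5) ✓  (G2,T7) ✓  (G3,T1) ✓  (G3,T3) ✗  (G3,T5) ✓  (G3,T6) ✓  (G3,T8) ✓
Counterexamples (restrictor pairs failing the scope): 4.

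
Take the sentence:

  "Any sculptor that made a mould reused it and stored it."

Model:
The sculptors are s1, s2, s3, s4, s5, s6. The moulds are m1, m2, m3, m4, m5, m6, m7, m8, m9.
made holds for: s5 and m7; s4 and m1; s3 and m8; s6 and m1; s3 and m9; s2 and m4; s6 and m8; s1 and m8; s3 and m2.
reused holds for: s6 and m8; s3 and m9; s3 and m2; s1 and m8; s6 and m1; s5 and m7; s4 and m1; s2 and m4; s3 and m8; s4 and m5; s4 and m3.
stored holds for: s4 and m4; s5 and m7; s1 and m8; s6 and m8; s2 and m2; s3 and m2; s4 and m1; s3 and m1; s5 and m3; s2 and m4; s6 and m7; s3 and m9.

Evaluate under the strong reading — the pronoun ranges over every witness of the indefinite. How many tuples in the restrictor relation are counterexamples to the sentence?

2

"it" takes "a mould" as antecedent — a donkey pronoun bound across the clause boundary.
Strong reading: for every (s,m) with made(s,m), reused(s,m) ∧ stored(s,m).
Restrictor pairs: (s1,m8) ✓  (s2,m4) ✓  (s3,m2) ✓  (s3,m8) ✗  (s3,m9) ✓  (s4,m1) ✓  (s5,m7) ✓  (s6,m1) ✗  (s6,m8) ✓
Counterexamples (restrictor pairs failing the scope): 2.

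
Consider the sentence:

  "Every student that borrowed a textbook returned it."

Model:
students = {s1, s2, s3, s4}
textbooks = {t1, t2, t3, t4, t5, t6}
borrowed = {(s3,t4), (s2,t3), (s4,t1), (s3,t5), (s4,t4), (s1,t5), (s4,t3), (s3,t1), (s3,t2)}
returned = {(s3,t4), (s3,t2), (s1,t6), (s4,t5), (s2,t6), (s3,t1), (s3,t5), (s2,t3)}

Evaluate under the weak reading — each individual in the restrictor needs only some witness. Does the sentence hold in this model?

"it" takes "a textbook" as antecedent — a donkey pronoun bound across the clause boundary.
Weak reading: every student s with some borrowed-textbook has at least one borrowed-textbook t such that returned(s,t).
Per student: s1:✗  s2:✓  s3:✓  s4:✗
s1 has no witness among its borrowed-textbooks.

False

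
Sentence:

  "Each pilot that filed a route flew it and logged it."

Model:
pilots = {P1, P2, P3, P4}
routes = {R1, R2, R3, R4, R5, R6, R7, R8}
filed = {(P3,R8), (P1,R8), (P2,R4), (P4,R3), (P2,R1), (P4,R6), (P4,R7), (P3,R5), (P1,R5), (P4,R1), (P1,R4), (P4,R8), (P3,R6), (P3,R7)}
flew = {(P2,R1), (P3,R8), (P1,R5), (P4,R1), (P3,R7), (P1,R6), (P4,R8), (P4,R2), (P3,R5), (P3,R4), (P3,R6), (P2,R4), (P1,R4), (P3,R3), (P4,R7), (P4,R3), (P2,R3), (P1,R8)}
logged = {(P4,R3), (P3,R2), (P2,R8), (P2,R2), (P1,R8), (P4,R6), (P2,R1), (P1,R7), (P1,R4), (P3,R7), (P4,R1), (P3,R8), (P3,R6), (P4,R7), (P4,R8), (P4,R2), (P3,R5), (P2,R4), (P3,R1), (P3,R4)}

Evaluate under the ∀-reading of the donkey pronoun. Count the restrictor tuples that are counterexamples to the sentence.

"it" takes "a route" as antecedent — a donkey pronoun bound across the clause boundary.
Strong reading: for every (p,r) with filed(p,r), flew(p,r) ∧ logged(p,r).
Restrictor pairs: (P1,R4) ✓  (P1,R5) ✗  (P1,R8) ✓  (P2,R1) ✓  (P2,R4) ✓  (P3,R5) ✓  (P3,R6) ✓  (P3,R7) ✓  (P3,R8) ✓  (P4,R1) ✓  (P4,R3) ✓  (P4,R6) ✗  (P4,R7) ✓  (P4,R8) ✓
Counterexamples (restrictor pairs failing the scope): 2.

2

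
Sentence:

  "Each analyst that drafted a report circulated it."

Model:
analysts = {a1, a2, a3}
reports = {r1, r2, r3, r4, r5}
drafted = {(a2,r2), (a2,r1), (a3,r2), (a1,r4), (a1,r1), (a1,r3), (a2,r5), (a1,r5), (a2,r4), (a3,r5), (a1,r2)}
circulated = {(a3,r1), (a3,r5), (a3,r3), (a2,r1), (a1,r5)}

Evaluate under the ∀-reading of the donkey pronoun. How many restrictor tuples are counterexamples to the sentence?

"it" takes "a report" as antecedent — a donkey pronoun bound across the clause boundary.
Strong reading: for every (a,r) with drafted(a,r), circulated(a,r).
Restrictor pairs: (a1,r1) ✗  (a1,r2) ✗  (a1,r3) ✗  (a1,r4) ✗  (a1,r5) ✓  (a2,r1) ✓  (a2,r2) ✗  (a2,r4) ✗  (a2,r5) ✗  (a3,r2) ✗  (a3,r5) ✓
Counterexamples (restrictor pairs failing the scope): 8.

8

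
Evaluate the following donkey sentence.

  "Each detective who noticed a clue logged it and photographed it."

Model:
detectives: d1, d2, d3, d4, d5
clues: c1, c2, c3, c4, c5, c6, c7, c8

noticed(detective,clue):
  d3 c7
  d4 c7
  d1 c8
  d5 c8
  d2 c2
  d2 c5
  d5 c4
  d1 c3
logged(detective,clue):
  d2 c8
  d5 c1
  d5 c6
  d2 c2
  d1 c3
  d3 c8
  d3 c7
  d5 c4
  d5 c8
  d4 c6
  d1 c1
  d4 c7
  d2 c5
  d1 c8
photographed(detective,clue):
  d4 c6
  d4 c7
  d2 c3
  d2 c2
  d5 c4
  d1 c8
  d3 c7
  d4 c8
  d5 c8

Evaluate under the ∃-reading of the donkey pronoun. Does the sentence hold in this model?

"it" takes "a clue" as antecedent — a donkey pronoun bound across the clause boundary.
Weak reading: every detective d with some noticed-clue has at least one noticed-clue c such that logged(d,c) ∧ photographed(d,c).
Per detective: d1:✓  d2:✓  d3:✓  d4:✓  d5:✓
Every detective in the restrictor has a witness.

True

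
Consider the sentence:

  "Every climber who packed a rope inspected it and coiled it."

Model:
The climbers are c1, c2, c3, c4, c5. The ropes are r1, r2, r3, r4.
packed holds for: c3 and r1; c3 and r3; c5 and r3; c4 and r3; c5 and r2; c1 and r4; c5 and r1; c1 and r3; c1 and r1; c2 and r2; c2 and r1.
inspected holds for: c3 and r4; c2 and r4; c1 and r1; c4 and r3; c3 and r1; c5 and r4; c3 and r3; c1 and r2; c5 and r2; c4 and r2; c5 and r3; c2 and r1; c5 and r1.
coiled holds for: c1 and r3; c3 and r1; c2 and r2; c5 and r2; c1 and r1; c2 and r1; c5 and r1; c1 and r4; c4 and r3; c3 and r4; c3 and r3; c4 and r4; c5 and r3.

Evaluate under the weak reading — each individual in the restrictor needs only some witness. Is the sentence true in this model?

True

"it" takes "a rope" as antecedent — a donkey pronoun bound across the clause boundary.
Weak reading: every climber c with some packed-rope has at least one packed-rope r such that inspected(c,r) ∧ coiled(c,r).
Per climber: c1:✓  c2:✓  c3:✓  c4:✓  c5:✓
Every climber in the restrictor has a witness.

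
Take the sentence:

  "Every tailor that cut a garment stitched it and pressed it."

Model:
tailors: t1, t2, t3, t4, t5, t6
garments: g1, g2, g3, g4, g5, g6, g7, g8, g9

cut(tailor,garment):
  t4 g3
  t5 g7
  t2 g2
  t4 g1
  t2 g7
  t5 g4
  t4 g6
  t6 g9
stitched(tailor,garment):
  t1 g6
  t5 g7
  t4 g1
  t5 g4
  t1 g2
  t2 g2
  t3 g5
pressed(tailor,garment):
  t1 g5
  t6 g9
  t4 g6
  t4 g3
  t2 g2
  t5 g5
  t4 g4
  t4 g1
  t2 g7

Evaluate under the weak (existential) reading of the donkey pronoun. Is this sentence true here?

"it" takes "a garment" as antecedent — a donkey pronoun bound across the clause boundary.
Weak reading: every tailor t with some cut-garment has at least one cut-garment g such that stitched(t,g) ∧ pressed(t,g).
Per tailor: t2:✓  t4:✓  t5:✗  t6:✗
t5 has no witness among its cut-garments.

False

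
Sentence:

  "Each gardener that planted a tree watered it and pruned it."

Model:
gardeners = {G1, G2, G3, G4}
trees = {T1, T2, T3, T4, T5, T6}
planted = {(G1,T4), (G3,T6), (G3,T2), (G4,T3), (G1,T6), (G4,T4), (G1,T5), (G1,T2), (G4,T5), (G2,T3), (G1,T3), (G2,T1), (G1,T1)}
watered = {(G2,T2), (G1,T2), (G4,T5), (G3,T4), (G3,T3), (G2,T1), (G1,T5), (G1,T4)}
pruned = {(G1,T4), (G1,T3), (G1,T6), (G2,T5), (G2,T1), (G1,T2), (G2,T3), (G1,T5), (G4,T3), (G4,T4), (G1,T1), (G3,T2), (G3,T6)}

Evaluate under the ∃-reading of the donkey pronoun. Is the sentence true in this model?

"it" takes "a tree" as antecedent — a donkey pronoun bound across the clause boundary.
Weak reading: every gardener g with some planted-tree has at least one planted-tree t such that watered(g,t) ∧ pruned(g,t).
Per gardener: G1:✓  G2:✓  G3:✗  G4:✗
G3 has no witness among its planted-trees.

False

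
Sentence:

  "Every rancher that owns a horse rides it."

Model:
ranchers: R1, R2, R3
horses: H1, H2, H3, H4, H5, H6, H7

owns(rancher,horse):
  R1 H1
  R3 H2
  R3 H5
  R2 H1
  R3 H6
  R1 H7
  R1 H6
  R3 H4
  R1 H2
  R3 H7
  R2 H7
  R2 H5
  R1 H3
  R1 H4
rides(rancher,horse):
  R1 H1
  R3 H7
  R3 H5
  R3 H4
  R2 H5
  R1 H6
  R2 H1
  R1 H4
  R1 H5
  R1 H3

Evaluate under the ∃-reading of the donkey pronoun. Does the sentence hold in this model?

True

"it" takes "a horse" as antecedent — a donkey pronoun bound across the clause boundary.
Weak reading: every rancher r with some owns-horse has at least one owns-horse h such that rides(r,h).
Per rancher: R1:✓  R2:✓  R3:✓
Every rancher in the restrictor has a witness.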